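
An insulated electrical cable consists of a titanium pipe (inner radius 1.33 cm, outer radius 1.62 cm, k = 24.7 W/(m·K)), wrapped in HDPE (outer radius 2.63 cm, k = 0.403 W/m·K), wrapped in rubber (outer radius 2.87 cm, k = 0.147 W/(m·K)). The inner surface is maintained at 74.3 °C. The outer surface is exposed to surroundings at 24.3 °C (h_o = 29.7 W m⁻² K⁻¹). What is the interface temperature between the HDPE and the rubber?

T = 54.0 °C

Treat each layer as a resistance in series:
  R'_titanium = ln(0.0162/0.0133)/(2πk) = 0.1972/(2π·24.7) = 0.001271 m·K/W
  R'_HDPE = ln(0.0263/0.0162)/(2πk) = 0.4846/(2π·0.403) = 0.1914 m·K/W
  R'_rubber = ln(0.0287/0.0263)/(2πk) = 0.08733/(2π·0.147) = 0.09455 m·K/W
  R'_conv,out = 1/(2πr h) = 1/(2π·0.0287·29.7) = 0.1867 m·K/W
ΣR = 0.001271 + 0.1914 + 0.09455 + 0.1867 = 0.4739 m·K/W
Q' = ΔT/ΣR = (74.3 °C − 24.3 °C)/0.4739 = 105.5 W/m
From the inner boundary to the HDPE/rubber interface, ΣR_partial = 0.1927 m·K/W.
T_interface = T_in − Q'·ΣR_partial = 74.3 °C − (105.5)(0.1927) = 54.0 °C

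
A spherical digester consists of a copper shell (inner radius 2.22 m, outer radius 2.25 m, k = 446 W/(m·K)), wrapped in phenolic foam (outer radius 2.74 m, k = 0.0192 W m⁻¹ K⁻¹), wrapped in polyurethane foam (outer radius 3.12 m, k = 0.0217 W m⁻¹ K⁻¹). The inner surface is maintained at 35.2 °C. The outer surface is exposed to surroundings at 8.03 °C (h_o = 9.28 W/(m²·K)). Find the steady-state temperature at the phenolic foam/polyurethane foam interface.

Series thermal resistances, inner to outer:
  R_copper = (1/2.22 − 1/2.25)/(4πk) = 0.006006/(4π·446) = 1.072×10^-6 K/W
  R_phenolic foam = (1/2.25 − 1/2.74)/(4πk) = 0.07948/(4π·0.0192) = 0.3294 K/W
  R_polyurethane foam = (1/2.74 − 1/3.12)/(4πk) = 0.04445/(4π·0.0217) = 0.1630 K/W
  R_conv,out = 1/(4πr²h) = 1/(4π·3.12²·9.28) = 8.809×10^-4 K/W
ΣR = 1.072×10^-6 + 0.3294 + 0.1630 + 8.809×10^-4 = 0.4933 K/W
Q = ΔT/ΣR = (35.2 °C − 8.03 °C)/0.4933 = 55.08 W
From the inner boundary to the phenolic foam/polyurethane foam interface, ΣR_partial = 0.3294 K/W.
T_interface = T_in − Q·ΣR_partial = 35.2 °C − (55.08)(0.3294) = 17.1 °C

T = 17.1 °C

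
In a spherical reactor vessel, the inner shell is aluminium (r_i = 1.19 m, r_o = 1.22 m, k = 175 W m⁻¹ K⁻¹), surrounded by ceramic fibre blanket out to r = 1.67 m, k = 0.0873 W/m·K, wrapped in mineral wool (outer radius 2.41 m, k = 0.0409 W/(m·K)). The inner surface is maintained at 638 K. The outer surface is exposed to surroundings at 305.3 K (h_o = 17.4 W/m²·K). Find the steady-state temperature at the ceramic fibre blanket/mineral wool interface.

Resistance network (inner→outer):
  R_aluminium = (1/1.19 − 1/1.22)/(4πk) = 0.02066/(4π·175) = 9.397×10^-6 K/W
  R_ceramic fibre blanket = (1/1.22 − 1/1.67)/(4πk) = 0.2209/(4π·0.0873) = 0.2013 K/W
  R_mineral wool = (1/1.67 − 1/2.41)/(4πk) = 0.1839/(4π·0.0409) = 0.3577 K/W
  R_conv,out = 1/(4πr²h) = 1/(4π·2.41²·17.4) = 7.874×10^-4 K/W
ΣR = 9.397×10^-6 + 0.2013 + 0.3577 + 7.874×10^-4 = 0.5598 K/W
Q = ΔT/ΣR = (638 K − 305.3 K)/0.5598 = 594.3 W
From the inner boundary to the ceramic fibre blanket/mineral wool interface, ΣR_partial = 0.2013 K/W.
T_interface = T_in − Q·ΣR_partial = 638 K − (594.3)(0.2013) = 518 K

T = 518 K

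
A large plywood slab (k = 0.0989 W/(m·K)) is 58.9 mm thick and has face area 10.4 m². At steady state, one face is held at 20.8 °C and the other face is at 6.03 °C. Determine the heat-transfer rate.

Q = kA·ΔT/L = 0.0989 × 10.4 × |20.8 °C − 6.03 °C| / 0.0589 = 258 W

Q = 258 W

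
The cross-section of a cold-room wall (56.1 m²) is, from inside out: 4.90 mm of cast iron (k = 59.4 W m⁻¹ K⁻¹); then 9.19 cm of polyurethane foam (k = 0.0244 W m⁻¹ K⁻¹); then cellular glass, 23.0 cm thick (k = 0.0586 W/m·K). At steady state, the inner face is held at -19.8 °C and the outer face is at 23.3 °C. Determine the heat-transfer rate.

Q = 314 W

Resistance network (inner→outer):
  R_cast iron = L/(kA) = 0.00490/(59.4·56.1) = 1.470×10^-6 K/W
  R_polyurethane foam = L/(kA) = 0.0919/(0.0244·56.1) = 0.06714 K/W
  R_cellular glass = L/(kA) = 0.230/(0.0586·56.1) = 0.06996 K/W
ΣR = 1.470×10^-6 + 0.06714 + 0.06996 = 0.1371 K/W
Q = ΔT/ΣR = (-19.8 °C − 23.3 °C)/0.1371 = -314 W
(Negative Q ⇒ heat flows inward; heat gain = 314 W.)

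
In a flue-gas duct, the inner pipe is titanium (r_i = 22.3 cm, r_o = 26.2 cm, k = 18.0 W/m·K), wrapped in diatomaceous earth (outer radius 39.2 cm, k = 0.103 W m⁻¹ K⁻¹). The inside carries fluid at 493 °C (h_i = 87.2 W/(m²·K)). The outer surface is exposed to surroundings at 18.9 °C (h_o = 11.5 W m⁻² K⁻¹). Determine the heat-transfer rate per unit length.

Series thermal resistances, inner to outer:
  R'_conv,in = 1/(2πr h) = 1/(2π·0.223·87.2) = 0.008185 m·K/W
  R'_titanium = ln(0.262/0.223)/(2πk) = 0.1612/(2π·18.0) = 0.001425 m·K/W
  R'_diatomaceous earth = ln(0.392/0.262)/(2πk) = 0.4029/(2π·0.103) = 0.6226 m·K/W
  R'_conv,out = 1/(2πr h) = 1/(2π·0.392·11.5) = 0.03531 m·K/W
ΣR = 0.008185 + 0.001425 + 0.6226 + 0.03531 = 0.6675 m·K/W
Q' = ΔT/ΣR = (493 °C − 18.9 °C)/0.6675 = 710 W/m

Q' = 710 W/m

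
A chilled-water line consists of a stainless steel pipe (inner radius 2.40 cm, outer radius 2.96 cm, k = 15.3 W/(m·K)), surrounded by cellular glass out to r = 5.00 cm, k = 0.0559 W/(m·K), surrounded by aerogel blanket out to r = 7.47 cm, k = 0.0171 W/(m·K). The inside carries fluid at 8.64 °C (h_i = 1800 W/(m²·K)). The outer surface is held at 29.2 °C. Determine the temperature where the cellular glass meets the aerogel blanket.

T = 14.5 °C

Treat each layer as a resistance in series:
  R'_conv,in = 1/(2πr h) = 1/(2π·0.0240·1800) = 0.003684 m·K/W
  R'_stainless steel = ln(0.0296/0.0240)/(2πk) = 0.2097/(2π·15.3) = 0.002182 m·K/W
  R'_cellular glass = ln(0.0500/0.0296)/(2πk) = 0.5242/(2π·0.0559) = 1.493 m·K/W
  R'_aerogel blanket = ln(0.0747/0.0500)/(2πk) = 0.4015/(2π·0.0171) = 3.736 m·K/W
ΣR = 0.003684 + 0.002182 + 1.493 + 3.736 = 5.235 m·K/W
Q' = ΔT/ΣR = (8.64 °C − 29.2 °C)/5.235 = -3.927 W/m
From the inner boundary to the cellular glass/aerogel blanket interface, ΣR_partial = 1.499 m·K/W.
T_interface = T_in − Q'·ΣR_partial = 8.64 °C − (-3.927)(1.499) = 14.5 °C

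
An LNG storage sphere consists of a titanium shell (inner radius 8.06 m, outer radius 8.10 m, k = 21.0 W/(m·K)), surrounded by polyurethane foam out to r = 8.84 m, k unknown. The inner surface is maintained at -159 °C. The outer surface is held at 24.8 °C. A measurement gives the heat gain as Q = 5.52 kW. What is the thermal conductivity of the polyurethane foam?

ΣR = ΔT/Q = |-159 − 24.8|/5520 = 0.03330 K/W
Known resistances:
  R_titanium = (1/8.06 − 1/8.10)/(4πk) = 6.127×10^-4/(4π·21.0) = 2.322×10^-6 K/W
R_polyurethane foam = ΣR − ΣR_known = 0.03330 − 2.322×10^-6 = 0.03330 K/W
(1/r₁−1/r₂)/(4πk) = 0.03330 ⇒ k = 0.01033/(4π·0.03330) = 0.0247 W/m·K

k = 0.0247 W/m·K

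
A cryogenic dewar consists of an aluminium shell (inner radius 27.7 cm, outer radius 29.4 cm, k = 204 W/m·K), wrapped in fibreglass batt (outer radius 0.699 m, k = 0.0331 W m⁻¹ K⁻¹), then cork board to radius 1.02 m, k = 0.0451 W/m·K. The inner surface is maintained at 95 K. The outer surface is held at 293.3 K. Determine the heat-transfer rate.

Treat each layer as a resistance in series:
  R_aluminium = (1/0.277 − 1/0.294)/(4πk) = 0.2087/(4π·204) = 8.143×10^-5 K/W
  R_fibreglass batt = (1/0.294 − 1/0.699)/(4πk) = 1.971/(4π·0.0331) = 4.738 K/W
  R_cork board = (1/0.699 − 1/1.02)/(4πk) = 0.4502/(4π·0.0451) = 0.7944 K/W
ΣR = 8.143×10^-5 + 4.738 + 0.7944 = 5.532 K/W
Q = ΔT/ΣR = (95 K − 293.3 K)/5.532 = -35.8 W
(Negative Q ⇒ heat flows inward; heat gain = 35.8 W.)

Q = 35.8 W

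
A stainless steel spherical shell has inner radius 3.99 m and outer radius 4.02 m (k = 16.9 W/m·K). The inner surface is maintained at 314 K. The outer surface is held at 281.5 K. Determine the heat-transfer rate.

Q = 4πk·ΔT/(1/r₁ − 1/r₂) = 4π × 16.9 × 32.5 / (1/3.99 − 1/4.02) = 3.69×10^6 W

Q = 3690 kW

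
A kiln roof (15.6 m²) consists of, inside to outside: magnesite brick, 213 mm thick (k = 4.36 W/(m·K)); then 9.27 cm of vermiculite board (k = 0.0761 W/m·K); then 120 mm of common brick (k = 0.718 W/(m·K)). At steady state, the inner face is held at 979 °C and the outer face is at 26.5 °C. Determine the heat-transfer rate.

Treat each layer as a resistance in series:
  R_magnesite brick = L/(kA) = 0.213/(4.36·15.6) = 0.003132 K/W
  R_vermiculite board = L/(kA) = 0.0927/(0.0761·15.6) = 0.07809 K/W
  R_common brick = L/(kA) = 0.120/(0.718·15.6) = 0.01071 K/W
ΣR = 0.003132 + 0.07809 + 0.01071 = 0.09193 K/W
Q = ΔT/ΣR = (979 °C − 26.5 °C)/0.09193 = 10400 W

Q = 10.4 kW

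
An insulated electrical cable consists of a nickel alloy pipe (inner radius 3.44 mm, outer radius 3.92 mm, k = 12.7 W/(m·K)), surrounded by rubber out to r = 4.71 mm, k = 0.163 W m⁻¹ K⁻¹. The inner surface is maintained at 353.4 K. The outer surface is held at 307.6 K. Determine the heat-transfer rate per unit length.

Series thermal resistances, inner to outer:
  R'_nickel alloy = ln(0.00392/0.00344)/(2πk) = 0.1306/(2π·12.7) = 0.001637 m·K/W
  R'_rubber = ln(0.00471/0.00392)/(2πk) = 0.1836/(2π·0.163) = 0.1793 m·K/W
ΣR = 0.001637 + 0.1793 = 0.1809 m·K/W
Q' = ΔT/ΣR = (353.4 K − 307.6 K)/0.1809 = 253 W/m

Q' = 253 W/m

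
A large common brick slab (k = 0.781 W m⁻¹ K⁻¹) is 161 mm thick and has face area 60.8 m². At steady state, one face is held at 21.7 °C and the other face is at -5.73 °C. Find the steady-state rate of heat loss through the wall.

Q = 8.09 kW

Q = kA·ΔT/L = 0.781 × 60.8 × |21.7 °C − -5.73 °C| / 0.161 = 8090 W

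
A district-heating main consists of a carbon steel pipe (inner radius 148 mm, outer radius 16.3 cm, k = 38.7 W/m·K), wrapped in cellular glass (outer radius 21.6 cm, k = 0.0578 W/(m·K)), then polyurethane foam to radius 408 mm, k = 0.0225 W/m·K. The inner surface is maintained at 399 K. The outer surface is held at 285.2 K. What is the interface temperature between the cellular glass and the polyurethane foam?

Series thermal resistances, inner to outer:
  R'_carbon steel = ln(0.163/0.148)/(2πk) = 0.09654/(2π·38.7) = 3.970×10^-4 m·K/W
  R'_cellular glass = ln(0.216/0.163)/(2πk) = 0.2815/(2π·0.0578) = 0.7752 m·K/W
  R'_polyurethane foam = ln(0.408/0.216)/(2πk) = 0.6360/(2π·0.0225) = 4.499 m·K/W
ΣR = 3.970×10^-4 + 0.7752 + 4.499 = 5.275 m·K/W
Q' = ΔT/ΣR = (399 K − 285.2 K)/5.275 = 21.57 W/m
From the inner boundary to the cellular glass/polyurethane foam interface, ΣR_partial = 0.7756 m·K/W.
T_interface = T_in − Q'·ΣR_partial = 399 K − (21.57)(0.7756) = 382 K

T = 382 K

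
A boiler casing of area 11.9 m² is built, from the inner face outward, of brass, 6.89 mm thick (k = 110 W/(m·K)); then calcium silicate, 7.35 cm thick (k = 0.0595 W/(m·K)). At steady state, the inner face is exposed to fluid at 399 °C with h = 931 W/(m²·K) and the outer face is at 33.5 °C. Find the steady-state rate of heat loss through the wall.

Q = 3.52 kW

Treat each layer as a resistance in series:
  R_conv,in = 1/(hA) = 1/(931·11.9) = 9.026×10^-5 K/W
  R_brass = L/(kA) = 0.00689/(110·11.9) = 5.264×10^-6 K/W
  R_calcium silicate = L/(kA) = 0.0735/(0.0595·11.9) = 0.1038 K/W
ΣR = 9.026×10^-5 + 5.264×10^-6 + 0.1038 = 0.1039 K/W
Q = ΔT/ΣR = (399 °C − 33.5 °C)/0.1039 = 3520 W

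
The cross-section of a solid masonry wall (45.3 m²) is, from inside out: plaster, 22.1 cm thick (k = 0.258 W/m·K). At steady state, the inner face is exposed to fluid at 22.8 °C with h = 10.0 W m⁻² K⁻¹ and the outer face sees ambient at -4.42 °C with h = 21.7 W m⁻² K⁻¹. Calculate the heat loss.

Series thermal resistances, inner to outer:
  R_conv,in = 1/(hA) = 1/(10.0·45.3) = 0.002208 K/W
  R_plaster = L/(kA) = 0.221/(0.258·45.3) = 0.01891 K/W
  R_conv,out = 1/(hA) = 1/(21.7·45.3) = 0.001017 K/W
ΣR = 0.002208 + 0.01891 + 0.001017 = 0.02213 K/W
Q = ΔT/ΣR = (22.8 °C − -4.42 °C)/0.02213 = 1230 W

Q = 1230 W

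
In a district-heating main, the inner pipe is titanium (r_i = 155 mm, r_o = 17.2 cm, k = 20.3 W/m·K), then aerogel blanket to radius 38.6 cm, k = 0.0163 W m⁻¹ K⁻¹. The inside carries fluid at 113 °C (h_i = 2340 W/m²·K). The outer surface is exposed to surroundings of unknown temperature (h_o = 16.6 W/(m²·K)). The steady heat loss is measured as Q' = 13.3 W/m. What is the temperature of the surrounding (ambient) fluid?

T_out = 7.7 °C

Series resistances:
  R'_conv,in = 1/(2πr h) = 1/(2π·0.155·2340) = 4.388×10^-4 m·K/W
  R'_titanium = ln(0.172/0.155)/(2πk) = 0.1041/(2π·20.3) = 8.159×10^-4 m·K/W
  R'_aerogel blanket = ln(0.386/0.172)/(2πk) = 0.8083/(2π·0.0163) = 7.893 m·K/W
  R'_conv,out = 1/(2πr h) = 1/(2π·0.386·16.6) = 0.02484 m·K/W
ΣR = 7.919 m·K/W
ΔT = Q'·ΣR = 13.3 × 7.919 = 105.3 K
Heat flows outward, so T_out = T_in − ΔT = 113 − 105.3 = 7.7 °C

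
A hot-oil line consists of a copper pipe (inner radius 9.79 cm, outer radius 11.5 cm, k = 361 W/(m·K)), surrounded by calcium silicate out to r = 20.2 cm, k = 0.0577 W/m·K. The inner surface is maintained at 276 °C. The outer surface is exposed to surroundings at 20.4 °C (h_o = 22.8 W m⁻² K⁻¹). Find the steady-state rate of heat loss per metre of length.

Q' = 161 W/m

Series thermal resistances, inner to outer:
  R'_copper = ln(0.115/0.0979)/(2πk) = 0.1610/(2π·361) = 7.097×10^-5 m·K/W
  R'_calcium silicate = ln(0.202/0.115)/(2πk) = 0.5633/(2π·0.0577) = 1.554 m·K/W
  R'_conv,out = 1/(2πr h) = 1/(2π·0.202·22.8) = 0.03456 m·K/W
ΣR = 7.097×10^-5 + 1.554 + 0.03456 = 1.589 m·K/W
Q' = ΔT/ΣR = (276 °C − 20.4 °C)/1.589 = 161 W/m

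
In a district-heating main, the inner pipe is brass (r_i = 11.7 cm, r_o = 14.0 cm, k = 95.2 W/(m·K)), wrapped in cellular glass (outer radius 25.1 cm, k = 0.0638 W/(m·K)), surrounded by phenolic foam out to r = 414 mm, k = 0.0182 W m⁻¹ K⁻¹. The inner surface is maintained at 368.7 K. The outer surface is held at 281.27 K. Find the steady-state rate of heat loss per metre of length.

Q' = 15.0 W/m

Resistance network (inner→outer):
  R'_brass = ln(0.140/0.117)/(2πk) = 0.1795/(2π·95.2) = 3.000×10^-4 m·K/W
  R'_cellular glass = ln(0.251/0.140)/(2πk) = 0.5838/(2π·0.0638) = 1.456 m·K/W
  R'_phenolic foam = ln(0.414/0.251)/(2πk) = 0.5004/(2π·0.0182) = 4.376 m·K/W
ΣR = 3.000×10^-4 + 1.456 + 4.376 = 5.832 m·K/W
Q' = ΔT/ΣR = (368.7 K − 281.27 K)/5.832 = 15.0 W/m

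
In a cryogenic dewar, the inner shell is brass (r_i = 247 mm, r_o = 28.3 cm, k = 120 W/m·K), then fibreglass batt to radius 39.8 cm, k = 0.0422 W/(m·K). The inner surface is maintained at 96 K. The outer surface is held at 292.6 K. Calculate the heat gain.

Q = 102 W

Resistance network (inner→outer):
  R_brass = (1/0.247 − 1/0.283)/(4πk) = 0.5150/(4π·120) = 3.415×10^-4 K/W
  R_fibreglass batt = (1/0.283 − 1/0.398)/(4πk) = 1.021/(4π·0.0422) = 1.925 K/W
ΣR = 3.415×10^-4 + 1.925 = 1.925 K/W
Q = ΔT/ΣR = (96 K − 292.6 K)/1.925 = -102 W
(Negative Q ⇒ heat flows inward; heat gain = 102 W.)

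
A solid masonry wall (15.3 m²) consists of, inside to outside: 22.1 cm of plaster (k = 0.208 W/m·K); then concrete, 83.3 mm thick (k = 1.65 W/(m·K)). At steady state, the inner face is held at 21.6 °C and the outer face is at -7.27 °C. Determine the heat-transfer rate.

Resistance network (inner→outer):
  R_plaster = L/(kA) = 0.221/(0.208·15.3) = 0.06944 K/W
  R_concrete = L/(kA) = 0.0833/(1.65·15.3) = 0.003300 K/W
ΣR = 0.06944 + 0.003300 = 0.07274 K/W
Q = ΔT/ΣR = (21.6 °C − -7.27 °C)/0.07274 = 397 W

Q = 397 W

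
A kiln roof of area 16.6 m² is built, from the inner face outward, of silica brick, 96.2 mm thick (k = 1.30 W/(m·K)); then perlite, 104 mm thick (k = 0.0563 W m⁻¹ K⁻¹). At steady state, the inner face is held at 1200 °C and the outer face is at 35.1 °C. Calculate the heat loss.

Resistance network (inner→outer):
  R_silica brick = L/(kA) = 0.0962/(1.30·16.6) = 0.004458 K/W
  R_perlite = L/(kA) = 0.104/(0.0563·16.6) = 0.1113 K/W
ΣR = 0.004458 + 0.1113 = 0.1158 K/W
Q = ΔT/ΣR = (1200 °C − 35.1 °C)/0.1158 = 10100 W

Q = 10.1 kW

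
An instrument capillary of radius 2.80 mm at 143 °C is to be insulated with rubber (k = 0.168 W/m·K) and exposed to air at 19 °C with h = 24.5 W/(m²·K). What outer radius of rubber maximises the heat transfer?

For a cylinder, r_cr = k_ins/h = 0.168/24.5 = 0.00686 m = 0.686 cm

r_cr = 0.686 cm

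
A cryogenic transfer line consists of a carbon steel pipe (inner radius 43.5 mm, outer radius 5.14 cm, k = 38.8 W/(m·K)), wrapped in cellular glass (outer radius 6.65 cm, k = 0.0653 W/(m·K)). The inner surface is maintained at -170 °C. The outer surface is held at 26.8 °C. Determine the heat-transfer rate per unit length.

Q' = 313 W/m

Series thermal resistances, inner to outer:
  R'_carbon steel = ln(0.0514/0.0435)/(2πk) = 0.1669/(2π·38.8) = 6.845×10^-4 m·K/W
  R'_cellular glass = ln(0.0665/0.0514)/(2πk) = 0.2576/(2π·0.0653) = 0.6278 m·K/W
ΣR = 6.845×10^-4 + 0.6278 = 0.6285 m·K/W
Q' = ΔT/ΣR = (-170 °C − 26.8 °C)/0.6285 = -313 W/m
(Negative Q' ⇒ heat flows inward; heat gain = 313 W/m.)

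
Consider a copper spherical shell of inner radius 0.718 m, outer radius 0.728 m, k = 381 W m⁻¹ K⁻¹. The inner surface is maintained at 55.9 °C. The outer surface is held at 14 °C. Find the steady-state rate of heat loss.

Q = 4πk·ΔT/(1/r₁ − 1/r₂) = 4π × 381 × 41.9 / (1/0.718 − 1/0.728) = 1.05×10^7 W

Q = 10500 kW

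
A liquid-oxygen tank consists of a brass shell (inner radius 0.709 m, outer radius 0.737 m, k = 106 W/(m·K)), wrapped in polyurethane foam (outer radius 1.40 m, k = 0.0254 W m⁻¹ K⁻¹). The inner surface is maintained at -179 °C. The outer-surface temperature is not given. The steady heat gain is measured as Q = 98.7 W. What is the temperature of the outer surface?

Series resistances:
  R_brass = (1/0.709 − 1/0.737)/(4πk) = 0.05359/(4π·106) = 4.023×10^-5 K/W
  R_polyurethane foam = (1/0.737 − 1/1.40)/(4πk) = 0.6426/(4π·0.0254) = 2.013 K/W
ΣR = 2.013 K/W
ΔT = Q·ΣR = 98.7 × 2.013 = 198.7 K
Heat flows inward, so T_out = T_in + ΔT = -179 + 198.7 = 19.7 °C

T_out = 19.7 °C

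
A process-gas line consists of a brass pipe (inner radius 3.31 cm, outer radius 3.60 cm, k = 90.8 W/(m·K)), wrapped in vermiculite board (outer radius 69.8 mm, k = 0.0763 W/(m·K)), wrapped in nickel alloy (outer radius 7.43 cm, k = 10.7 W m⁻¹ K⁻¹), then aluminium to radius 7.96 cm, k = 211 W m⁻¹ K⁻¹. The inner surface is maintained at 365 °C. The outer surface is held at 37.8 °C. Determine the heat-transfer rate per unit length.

Q' = 237 W/m

Resistance network (inner→outer):
  R'_brass = ln(0.0360/0.0331)/(2πk) = 0.08399/(2π·90.8) = 1.472×10^-4 m·K/W
  R'_vermiculite board = ln(0.0698/0.0360)/(2πk) = 0.6621/(2π·0.0763) = 1.381 m·K/W
  R'_nickel alloy = ln(0.0743/0.0698)/(2πk) = 0.06248/(2π·10.7) = 9.293×10^-4 m·K/W
  R'_aluminium = ln(0.0796/0.0743)/(2πk) = 0.06890/(2π·211) = 5.197×10^-5 m·K/W
ΣR = 1.472×10^-4 + 1.381 + 9.293×10^-4 + 5.197×10^-5 = 1.382 m·K/W
Q' = ΔT/ΣR = (365 °C − 37.8 °C)/1.382 = 237 W/m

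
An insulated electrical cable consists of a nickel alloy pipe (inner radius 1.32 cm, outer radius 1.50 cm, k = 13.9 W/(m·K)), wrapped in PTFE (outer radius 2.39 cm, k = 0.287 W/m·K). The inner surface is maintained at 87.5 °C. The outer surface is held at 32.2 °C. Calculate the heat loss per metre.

Q' = 213 W/m

Resistance network (inner→outer):
  R'_nickel alloy = ln(0.0150/0.0132)/(2πk) = 0.1278/(2π·13.9) = 0.001464 m·K/W
  R'_PTFE = ln(0.0239/0.0150)/(2πk) = 0.4658/(2π·0.287) = 0.2583 m·K/W
ΣR = 0.001464 + 0.2583 = 0.2598 m·K/W
Q' = ΔT/ΣR = (87.5 °C − 32.2 °C)/0.2598 = 213 W/m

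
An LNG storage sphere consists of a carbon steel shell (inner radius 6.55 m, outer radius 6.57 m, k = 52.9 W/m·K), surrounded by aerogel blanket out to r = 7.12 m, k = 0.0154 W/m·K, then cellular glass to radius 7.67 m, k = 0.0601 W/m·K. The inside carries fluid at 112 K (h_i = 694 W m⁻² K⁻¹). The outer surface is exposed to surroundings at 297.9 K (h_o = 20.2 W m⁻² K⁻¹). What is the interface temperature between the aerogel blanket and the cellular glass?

Series thermal resistances, inner to outer:
  R_conv,in = 1/(4πr²h) = 1/(4π·6.55²·694) = 2.673×10^-6 K/W
  R_carbon steel = (1/6.55 − 1/6.57)/(4πk) = 4.648×10^-4/(4π·52.9) = 6.991×10^-7 K/W
  R_aerogel blanket = (1/6.57 − 1/7.12)/(4πk) = 0.01176/(4π·0.0154) = 0.06076 K/W
  R_cellular glass = (1/7.12 − 1/7.67)/(4πk) = 0.01007/(4π·0.0601) = 0.01334 K/W
  R_conv,out = 1/(4πr²h) = 1/(4π·7.67²·20.2) = 6.697×10^-5 K/W
ΣR = 2.673×10^-6 + 6.991×10^-7 + 0.06076 + 0.01334 + 6.697×10^-5 = 0.07417 K/W
Q = ΔT/ΣR = (112 K − 297.9 K)/0.07417 = -2506 W
From the inner boundary to the aerogel blanket/cellular glass interface, ΣR_partial = 0.06076 K/W.
T_interface = T_in − Q·ΣR_partial = 112 K − (-2506)(0.06076) = 264.3 K

T = 264.3 K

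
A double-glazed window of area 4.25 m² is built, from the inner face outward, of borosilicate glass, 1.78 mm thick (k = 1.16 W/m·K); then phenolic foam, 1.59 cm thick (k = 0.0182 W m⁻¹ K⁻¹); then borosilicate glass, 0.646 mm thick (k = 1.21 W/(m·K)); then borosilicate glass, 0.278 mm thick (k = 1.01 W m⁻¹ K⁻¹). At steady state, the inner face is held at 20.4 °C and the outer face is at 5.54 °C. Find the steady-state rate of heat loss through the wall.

Q = 72.1 W

Series thermal resistances, inner to outer:
  R_borosilicate glass = L/(kA) = 0.00178/(1.16·4.25) = 3.611×10^-4 K/W
  R_phenolic foam = L/(kA) = 0.0159/(0.0182·4.25) = 0.2056 K/W
  R_borosilicate glass = L/(kA) = 6.46×10^-4/(1.21·4.25) = 1.256×10^-4 K/W
  R_borosilicate glass = L/(kA) = 2.78×10^-4/(1.01·4.25) = 6.476×10^-5 K/W
ΣR = 3.611×10^-4 + 0.2056 + 1.256×10^-4 + 6.476×10^-5 = 0.2062 K/W
Q = ΔT/ΣR = (20.4 °C − 5.54 °C)/0.2062 = 72.1 W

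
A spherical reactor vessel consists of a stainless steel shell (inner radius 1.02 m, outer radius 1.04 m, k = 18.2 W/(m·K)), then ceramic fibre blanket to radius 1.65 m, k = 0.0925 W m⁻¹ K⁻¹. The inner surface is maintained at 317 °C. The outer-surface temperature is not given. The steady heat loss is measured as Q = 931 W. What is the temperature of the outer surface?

Series resistances:
  R_stainless steel = (1/1.02 − 1/1.04)/(4πk) = 0.01885/(4π·18.2) = 8.244×10^-5 K/W
  R_ceramic fibre blanket = (1/1.04 − 1/1.65)/(4πk) = 0.3555/(4π·0.0925) = 0.3058 K/W
ΣR = 0.3059 K/W
ΔT = Q·ΣR = 931 × 0.3059 = 284.8 K
Heat flows outward, so T_out = T_in − ΔT = 317 − 284.8 = 32.2 °C

T_out = 32.2 °C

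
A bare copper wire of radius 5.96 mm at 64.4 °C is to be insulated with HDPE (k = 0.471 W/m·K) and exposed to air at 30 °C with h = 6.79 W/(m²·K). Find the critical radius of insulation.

r_cr = 6.94 cm

For a cylinder, r_cr = k_ins/h = 0.471/6.79 = 0.0694 m = 6.94 cm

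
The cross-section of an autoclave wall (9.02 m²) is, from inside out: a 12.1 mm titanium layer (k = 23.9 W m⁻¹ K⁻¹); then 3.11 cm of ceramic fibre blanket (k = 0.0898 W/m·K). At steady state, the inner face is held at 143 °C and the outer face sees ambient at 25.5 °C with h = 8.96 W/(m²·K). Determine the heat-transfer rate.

Treat each layer as a resistance in series:
  R_titanium = L/(kA) = 0.0121/(23.9·9.02) = 5.613×10^-5 K/W
  R_ceramic fibre blanket = L/(kA) = 0.0311/(0.0898·9.02) = 0.03840 K/W
  R_conv,out = 1/(hA) = 1/(8.96·9.02) = 0.01237 K/W
ΣR = 5.613×10^-5 + 0.03840 + 0.01237 = 0.05083 K/W
Q = ΔT/ΣR = (143 °C − 25.5 °C)/0.05083 = 2310 W

Q = 2310 W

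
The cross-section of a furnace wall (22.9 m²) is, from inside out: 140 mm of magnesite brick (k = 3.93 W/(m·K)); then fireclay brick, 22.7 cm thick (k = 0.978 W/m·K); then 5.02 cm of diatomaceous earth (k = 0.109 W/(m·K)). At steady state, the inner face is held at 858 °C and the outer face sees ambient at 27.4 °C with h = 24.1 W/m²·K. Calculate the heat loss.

Q = 24.7 kW

Treat each layer as a resistance in series:
  R_magnesite brick = L/(kA) = 0.140/(3.93·22.9) = 0.001556 K/W
  R_fireclay brick = L/(kA) = 0.227/(0.978·22.9) = 0.01014 K/W
  R_diatomaceous earth = L/(kA) = 0.0502/(0.109·22.9) = 0.02011 K/W
  R_conv,out = 1/(hA) = 1/(24.1·22.9) = 0.001812 K/W
ΣR = 0.001556 + 0.01014 + 0.02011 + 0.001812 = 0.03362 K/W
Q = ΔT/ΣR = (858 °C − 27.4 °C)/0.03362 = 24700 W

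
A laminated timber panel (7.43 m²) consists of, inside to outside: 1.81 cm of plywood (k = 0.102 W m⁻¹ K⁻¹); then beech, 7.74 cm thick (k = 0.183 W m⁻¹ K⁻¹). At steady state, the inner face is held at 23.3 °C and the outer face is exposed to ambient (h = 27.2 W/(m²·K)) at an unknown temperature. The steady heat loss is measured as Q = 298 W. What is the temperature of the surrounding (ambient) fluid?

T_out = -2.26 °C

Sum the resistances:
  R_plywood = L/(kA) = 0.0181/(0.102·7.43) = 0.02388 K/W
  R_beech = L/(kA) = 0.0774/(0.183·7.43) = 0.05692 K/W
  R_conv,out = 1/(hA) = 1/(27.2·7.43) = 0.004948 K/W
ΣR = 0.08576 K/W
ΔT = Q·ΣR = 298 × 0.08576 = 25.56 K
Heat flows outward, so T_out = T_in − ΔT = 23.3 − 25.56 = -2.26 °C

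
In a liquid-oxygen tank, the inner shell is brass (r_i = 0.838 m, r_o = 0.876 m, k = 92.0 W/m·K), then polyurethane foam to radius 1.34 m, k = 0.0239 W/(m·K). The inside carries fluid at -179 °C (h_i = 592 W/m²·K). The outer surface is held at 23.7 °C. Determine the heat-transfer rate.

Treat each layer as a resistance in series:
  R_conv,in = 1/(4πr²h) = 1/(4π·0.838²·592) = 1.914×10^-4 K/W
  R_brass = (1/0.838 − 1/0.876)/(4πk) = 0.05176/(4π·92.0) = 4.478×10^-5 K/W
  R_polyurethane foam = (1/0.876 − 1/1.34)/(4πk) = 0.3953/(4π·0.0239) = 1.316 K/W
ΣR = 1.914×10^-4 + 4.478×10^-5 + 1.316 = 1.316 K/W
Q = ΔT/ΣR = (-179 °C − 23.7 °C)/1.316 = -154 W
(Negative Q ⇒ heat flows inward; heat gain = 154 W.)

Q = 154 W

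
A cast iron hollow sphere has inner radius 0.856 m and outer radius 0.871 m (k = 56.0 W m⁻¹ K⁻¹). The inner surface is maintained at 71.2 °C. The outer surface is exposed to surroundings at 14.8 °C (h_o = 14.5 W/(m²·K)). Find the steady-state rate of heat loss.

Treat each layer as a resistance in series:
  R_cast iron = (1/0.856 − 1/0.871)/(4πk) = 0.02012/(4π·56.0) = 2.859×10^-5 K/W
  R_conv,out = 1/(4πr²h) = 1/(4π·0.871²·14.5) = 0.007234 K/W
ΣR = 2.859×10^-5 + 0.007234 = 0.007263 K/W
Q = ΔT/ΣR = (71.2 °C − 14.8 °C)/0.007263 = 7770 W

Q = 7.77 kW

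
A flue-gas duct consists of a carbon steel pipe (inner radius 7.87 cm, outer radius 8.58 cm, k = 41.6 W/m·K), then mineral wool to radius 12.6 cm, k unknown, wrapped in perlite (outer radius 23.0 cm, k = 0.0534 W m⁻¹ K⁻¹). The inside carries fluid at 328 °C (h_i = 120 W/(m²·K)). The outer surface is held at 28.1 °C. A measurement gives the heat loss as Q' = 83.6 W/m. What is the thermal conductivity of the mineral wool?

ΣR = ΔT/Q' = |328 − 28.1|/83.6 = 3.587 m·K/W
Known resistances:
  R'_conv,in = 1/(2πr h) = 1/(2π·0.0787·120) = 0.01685 m·K/W
  R'_carbon steel = ln(0.0858/0.0787)/(2πk) = 0.08638/(2π·41.6) = 3.305×10^-4 m·K/W
  R'_perlite = ln(0.230/0.126)/(2πk) = 0.6018/(2π·0.0534) = 1.794 m·K/W
R_mineral wool = ΣR − ΣR_known = 3.587 − 1.811 = 1.776 m·K/W
ln(r₂/r₁)/(2πk) = 1.776 ⇒ k = 0.3843/(2π·1.776) = 0.0344 W/m·K

k = 0.0344 W/m·K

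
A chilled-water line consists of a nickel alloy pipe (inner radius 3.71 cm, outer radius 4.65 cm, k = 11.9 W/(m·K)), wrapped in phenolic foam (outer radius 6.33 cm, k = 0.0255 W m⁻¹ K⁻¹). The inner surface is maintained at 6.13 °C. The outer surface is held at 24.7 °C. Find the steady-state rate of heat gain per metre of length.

Q' = 9.63 W/m

Series thermal resistances, inner to outer:
  R'_nickel alloy = ln(0.0465/0.0371)/(2πk) = 0.2258/(2π·11.9) = 0.003020 m·K/W
  R'_phenolic foam = ln(0.0633/0.0465)/(2πk) = 0.3084/(2π·0.0255) = 1.925 m·K/W
ΣR = 0.003020 + 1.925 = 1.928 m·K/W
Q' = ΔT/ΣR = (6.13 °C − 24.7 °C)/1.928 = -9.63 W/m
(Negative Q' ⇒ heat flows inward; heat gain = 9.63 W/m.)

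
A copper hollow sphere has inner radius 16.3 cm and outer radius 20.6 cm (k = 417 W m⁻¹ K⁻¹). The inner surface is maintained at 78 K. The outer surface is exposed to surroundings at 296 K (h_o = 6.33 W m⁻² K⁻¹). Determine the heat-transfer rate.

Q = 735 W

Treat each layer as a resistance in series:
  R_copper = (1/0.163 − 1/0.206)/(4πk) = 1.281/(4π·417) = 2.444×10^-4 K/W
  R_conv,out = 1/(4πr²h) = 1/(4π·0.206²·6.33) = 0.2962 K/W
ΣR = 2.444×10^-4 + 0.2962 = 0.2964 K/W
Q = ΔT/ΣR = (78 K − 296 K)/0.2964 = -735 W
(Negative Q ⇒ heat flows inward; heat gain = 735 W.)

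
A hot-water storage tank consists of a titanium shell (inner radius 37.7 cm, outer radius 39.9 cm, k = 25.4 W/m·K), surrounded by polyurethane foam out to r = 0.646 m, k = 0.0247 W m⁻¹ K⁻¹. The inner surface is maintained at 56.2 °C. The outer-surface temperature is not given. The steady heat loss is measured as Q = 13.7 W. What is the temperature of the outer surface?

Sum the resistances:
  R_titanium = (1/0.377 − 1/0.399)/(4πk) = 0.1463/(4π·25.4) = 4.582×10^-4 K/W
  R_polyurethane foam = (1/0.399 − 1/0.646)/(4πk) = 0.9583/(4π·0.0247) = 3.087 K/W
ΣR = 3.088 K/W
ΔT = Q·ΣR = 13.7 × 3.088 = 42.31 K
Heat flows outward, so T_out = T_in − ΔT = 56.2 − 42.31 = 13.9 °C

T_out = 13.9 °C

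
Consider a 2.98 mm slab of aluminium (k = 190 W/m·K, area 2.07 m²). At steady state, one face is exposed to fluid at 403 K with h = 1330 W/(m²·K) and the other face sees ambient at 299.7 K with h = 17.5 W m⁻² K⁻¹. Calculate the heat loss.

Q = 3.69 kW

Resistance network (inner→outer):
  R_conv,in = 1/(hA) = 1/(1330·2.07) = 3.632×10^-4 K/W
  R_aluminium = L/(kA) = 0.00298/(190·2.07) = 7.577×10^-6 K/W
  R_conv,out = 1/(hA) = 1/(17.5·2.07) = 0.02761 K/W
ΣR = 3.632×10^-4 + 7.577×10^-6 + 0.02761 = 0.02798 K/W
Q = ΔT/ΣR = (403 K − 299.7 K)/0.02798 = 3690 W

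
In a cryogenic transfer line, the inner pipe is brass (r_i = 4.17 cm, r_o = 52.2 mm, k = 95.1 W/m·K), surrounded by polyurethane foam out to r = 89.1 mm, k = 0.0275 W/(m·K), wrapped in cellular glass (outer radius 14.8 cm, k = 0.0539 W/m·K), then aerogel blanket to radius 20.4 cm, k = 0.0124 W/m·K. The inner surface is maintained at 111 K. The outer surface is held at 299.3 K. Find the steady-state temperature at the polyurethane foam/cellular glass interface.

Treat each layer as a resistance in series:
  R'_brass = ln(0.0522/0.0417)/(2πk) = 0.2246/(2π·95.1) = 3.758×10^-4 m·K/W
  R'_polyurethane foam = ln(0.0891/0.0522)/(2πk) = 0.5347/(2π·0.0275) = 3.094 m·K/W
  R'_cellular glass = ln(0.148/0.0891)/(2πk) = 0.5075/(2π·0.0539) = 1.498 m·K/W
  R'_aerogel blanket = ln(0.204/0.148)/(2πk) = 0.3209/(2π·0.0124) = 4.119 m·K/W
ΣR = 3.758×10^-4 + 3.094 + 1.498 + 4.119 = 8.711 m·K/W
Q' = ΔT/ΣR = (111 K − 299.3 K)/8.711 = -21.62 W/m
From the inner boundary to the polyurethane foam/cellular glass interface, ΣR_partial = 3.094 m·K/W.
T_interface = T_in − Q'·ΣR_partial = 111 K − (-21.62)(3.094) = 177.9 K

T = 177.9 K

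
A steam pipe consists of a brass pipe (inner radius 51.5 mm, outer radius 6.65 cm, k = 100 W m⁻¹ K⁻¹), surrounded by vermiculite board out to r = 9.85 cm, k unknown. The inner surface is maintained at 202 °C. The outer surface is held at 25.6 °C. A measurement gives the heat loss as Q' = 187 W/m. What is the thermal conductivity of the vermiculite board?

ΣR = ΔT/Q' = |202 − 25.6|/187 = 0.9433 m·K/W
Known resistances:
  R'_brass = ln(0.0665/0.0515)/(2πk) = 0.2556/(2π·100) = 4.068×10^-4 m·K/W
R_vermiculite board = ΣR − ΣR_known = 0.9433 − 4.068×10^-4 = 0.9429 m·K/W
ln(r₂/r₁)/(2πk) = 0.9429 ⇒ k = 0.3929/(2π·0.9429) = 0.0663 W/m·K

k = 0.0663 W/m·K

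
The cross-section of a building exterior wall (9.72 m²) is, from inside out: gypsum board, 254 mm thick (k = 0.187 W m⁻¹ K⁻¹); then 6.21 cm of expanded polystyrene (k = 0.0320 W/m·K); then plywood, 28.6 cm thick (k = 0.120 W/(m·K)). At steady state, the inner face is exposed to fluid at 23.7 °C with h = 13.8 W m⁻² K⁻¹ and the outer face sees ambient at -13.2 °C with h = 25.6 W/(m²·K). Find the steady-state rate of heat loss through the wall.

Resistance network (inner→outer):
  R_conv,in = 1/(hA) = 1/(13.8·9.72) = 0.007455 K/W
  R_gypsum board = L/(kA) = 0.254/(0.187·9.72) = 0.1397 K/W
  R_expanded polystyrene = L/(kA) = 0.0621/(0.0320·9.72) = 0.1997 K/W
  R_plywood = L/(kA) = 0.286/(0.120·9.72) = 0.2452 K/W
  R_conv,out = 1/(hA) = 1/(25.6·9.72) = 0.004019 K/W
ΣR = 0.007455 + 0.1397 + 0.1997 + 0.2452 + 0.004019 = 0.5961 K/W
Q = ΔT/ΣR = (23.7 °C − -13.2 °C)/0.5961 = 61.9 W

Q = 61.9 W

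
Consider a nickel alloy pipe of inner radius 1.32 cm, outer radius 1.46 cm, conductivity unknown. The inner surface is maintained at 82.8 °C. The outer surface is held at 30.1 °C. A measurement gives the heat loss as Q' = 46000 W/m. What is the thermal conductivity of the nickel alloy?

k = 14.0 W/m·K

ΣR = ΔT/Q' = |82.8 − 30.1|/46000 = 0.001146 m·K/W
ln(r₂/r₁)/(2πk) = 0.001146 ⇒ k = 0.1008/(2π·0.001146) = 14.0 W/m·K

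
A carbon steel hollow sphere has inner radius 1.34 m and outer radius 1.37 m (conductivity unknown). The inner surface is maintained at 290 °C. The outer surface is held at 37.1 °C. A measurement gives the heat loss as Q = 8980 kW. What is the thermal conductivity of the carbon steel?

k = 46.2 W/m·K

ΣR = ΔT/Q = |290 − 37.1|/8.98×10^6 = 2.816×10^-5 K/W
(1/r₁−1/r₂)/(4πk) = 2.816×10^-5 ⇒ k = 0.01634/(4π·2.816×10^-5) = 46.2 W/m·K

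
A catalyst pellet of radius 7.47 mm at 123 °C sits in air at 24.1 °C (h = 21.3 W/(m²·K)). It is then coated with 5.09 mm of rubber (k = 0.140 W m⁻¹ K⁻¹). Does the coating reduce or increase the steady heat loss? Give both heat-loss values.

Critical radius for a sphere: r_cr = 2k/h = 0.0131 m = 1.31 cm.
Outer radius after coating: r₂ = 0.00747 + 0.00509 = 0.01256 m.
Since r₁ < r_cr and r₂ ≤ r_cr, the coating moves toward the maximum at r_cr — heat loss rises.
Bare: R = 1/(4πr₁²h) = 66.95 K/W; Q = 98.9/66.95 = 1.48 W.
Coated: R = R_cond + R_conv = 54.52 K/W; Q = 98.9/54.52 = 1.81 W.

increases: 1.48 → 1.81 W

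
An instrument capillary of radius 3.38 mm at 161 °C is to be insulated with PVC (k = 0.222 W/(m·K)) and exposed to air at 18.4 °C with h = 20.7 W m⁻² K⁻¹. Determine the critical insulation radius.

r_cr = 1.07 cm

For a cylinder, r_cr = k_ins/h = 0.222/20.7 = 0.0107 m = 1.07 cm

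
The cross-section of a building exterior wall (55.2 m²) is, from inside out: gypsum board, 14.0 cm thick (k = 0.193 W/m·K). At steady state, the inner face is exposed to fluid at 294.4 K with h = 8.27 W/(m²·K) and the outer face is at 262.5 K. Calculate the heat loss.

Q = 2080 W

Treat each layer as a resistance in series:
  R_conv,in = 1/(hA) = 1/(8.27·55.2) = 0.002191 K/W
  R_gypsum board = L/(kA) = 0.140/(0.193·55.2) = 0.01314 K/W
ΣR = 0.002191 + 0.01314 = 0.01533 K/W
Q = ΔT/ΣR = (294.4 K − 262.5 K)/0.01533 = 2080 W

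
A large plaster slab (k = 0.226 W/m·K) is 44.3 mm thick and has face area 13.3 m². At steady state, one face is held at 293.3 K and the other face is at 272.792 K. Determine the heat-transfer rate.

Q = 1390 W

Q = kA·ΔT/L = 0.226 × 13.3 × |293.3 K − 272.792 K| / 0.0443 = 1390 W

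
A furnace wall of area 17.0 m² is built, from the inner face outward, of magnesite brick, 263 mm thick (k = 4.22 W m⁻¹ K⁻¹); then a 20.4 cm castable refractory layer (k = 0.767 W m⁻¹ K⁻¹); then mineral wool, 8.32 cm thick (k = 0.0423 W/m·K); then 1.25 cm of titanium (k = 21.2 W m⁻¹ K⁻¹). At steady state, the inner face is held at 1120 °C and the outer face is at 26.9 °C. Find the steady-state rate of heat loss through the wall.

Q = 8090 W

Treat each layer as a resistance in series:
  R_magnesite brick = L/(kA) = 0.263/(4.22·17.0) = 0.003666 K/W
  R_castable refractory = L/(kA) = 0.204/(0.767·17.0) = 0.01565 K/W
  R_mineral wool = L/(kA) = 0.0832/(0.0423·17.0) = 0.1157 K/W
  R_titanium = L/(kA) = 0.0125/(21.2·17.0) = 3.468×10^-5 K/W
ΣR = 0.003666 + 0.01565 + 0.1157 + 3.468×10^-5 = 0.1351 K/W
Q = ΔT/ΣR = (1120 °C − 26.9 °C)/0.1351 = 8090 W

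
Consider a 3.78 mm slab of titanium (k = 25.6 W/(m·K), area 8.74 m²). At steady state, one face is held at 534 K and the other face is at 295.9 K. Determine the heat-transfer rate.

Q = kA·ΔT/L = 25.6 × 8.74 × |534 K − 295.9 K| / 0.00378 = 1.41×10^7 W

Q = 14100 kW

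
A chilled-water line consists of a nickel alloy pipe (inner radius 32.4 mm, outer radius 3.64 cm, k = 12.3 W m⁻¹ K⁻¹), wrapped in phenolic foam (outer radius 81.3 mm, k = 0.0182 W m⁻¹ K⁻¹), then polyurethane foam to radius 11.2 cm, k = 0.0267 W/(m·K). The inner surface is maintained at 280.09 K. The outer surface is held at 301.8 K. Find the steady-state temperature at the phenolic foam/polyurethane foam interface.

Treat each layer as a resistance in series:
  R'_nickel alloy = ln(0.0364/0.0324)/(2πk) = 0.1164/(2π·12.3) = 0.001506 m·K/W
  R'_phenolic foam = ln(0.0813/0.0364)/(2πk) = 0.8036/(2π·0.0182) = 7.027 m·K/W
  R'_polyurethane foam = ln(0.112/0.0813)/(2πk) = 0.3204/(2π·0.0267) = 1.910 m·K/W
ΣR = 0.001506 + 7.027 + 1.910 = 8.939 m·K/W
Q' = ΔT/ΣR = (280.09 K − 301.8 K)/8.939 = -2.429 W/m
From the inner boundary to the phenolic foam/polyurethane foam interface, ΣR_partial = 7.029 m·K/W.
T_interface = T_in − Q'·ΣR_partial = 280.09 K − (-2.429)(7.029) = 297.2 K

T = 297.2 K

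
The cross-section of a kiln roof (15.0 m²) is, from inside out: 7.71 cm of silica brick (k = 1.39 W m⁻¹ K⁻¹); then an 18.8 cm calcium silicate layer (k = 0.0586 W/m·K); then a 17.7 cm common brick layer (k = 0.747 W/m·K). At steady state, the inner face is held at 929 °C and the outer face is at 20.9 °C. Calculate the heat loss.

Q = 3.89 kW

Resistance network (inner→outer):
  R_silica brick = L/(kA) = 0.0771/(1.39·15.0) = 0.003698 K/W
  R_calcium silicate = L/(kA) = 0.188/(0.0586·15.0) = 0.2139 K/W
  R_common brick = L/(kA) = 0.177/(0.747·15.0) = 0.01580 K/W
ΣR = 0.003698 + 0.2139 + 0.01580 = 0.2334 K/W
Q = ΔT/ΣR = (929 °C − 20.9 °C)/0.2334 = 3890 W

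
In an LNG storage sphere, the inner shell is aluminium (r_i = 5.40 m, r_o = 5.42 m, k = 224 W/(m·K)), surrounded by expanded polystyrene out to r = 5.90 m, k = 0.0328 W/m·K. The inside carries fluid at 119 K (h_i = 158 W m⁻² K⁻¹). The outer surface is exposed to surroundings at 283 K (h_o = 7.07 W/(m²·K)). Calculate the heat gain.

Q = 4460 W

Resistance network (inner→outer):
  R_conv,in = 1/(4πr²h) = 1/(4π·5.40²·158) = 1.727×10^-5 K/W
  R_aluminium = (1/5.40 − 1/5.42)/(4πk) = 6.833×10^-4/(4π·224) = 2.428×10^-7 K/W
  R_expanded polystyrene = (1/5.42 − 1/5.90)/(4πk) = 0.01501/(4π·0.0328) = 0.03642 K/W
  R_conv,out = 1/(4πr²h) = 1/(4π·5.90²·7.07) = 3.233×10^-4 K/W
ΣR = 1.727×10^-5 + 2.428×10^-7 + 0.03642 + 3.233×10^-4 = 0.03676 K/W
Q = ΔT/ΣR = (119 K − 283 K)/0.03676 = -4460 W
(Negative Q ⇒ heat flows inward; heat gain = 4460 W.)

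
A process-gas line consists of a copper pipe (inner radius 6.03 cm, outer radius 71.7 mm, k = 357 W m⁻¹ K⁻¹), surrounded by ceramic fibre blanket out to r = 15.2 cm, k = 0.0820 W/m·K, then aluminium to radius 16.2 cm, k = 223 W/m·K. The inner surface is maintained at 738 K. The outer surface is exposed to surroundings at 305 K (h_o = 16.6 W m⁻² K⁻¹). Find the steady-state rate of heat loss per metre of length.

Resistance network (inner→outer):
  R'_copper = ln(0.0717/0.0603)/(2πk) = 0.1732/(2π·357) = 7.720×10^-5 m·K/W
  R'_ceramic fibre blanket = ln(0.152/0.0717)/(2πk) = 0.7514/(2π·0.0820) = 1.458 m·K/W
  R'_aluminium = ln(0.162/0.152)/(2πk) = 0.06372/(2π·223) = 4.547×10^-5 m·K/W
  R'_conv,out = 1/(2πr h) = 1/(2π·0.162·16.6) = 0.05918 m·K/W
ΣR = 7.720×10^-5 + 1.458 + 4.547×10^-5 + 0.05918 = 1.517 m·K/W
Q' = ΔT/ΣR = (738 K − 305 K)/1.517 = 285 W/m

Q' = 285 W/m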